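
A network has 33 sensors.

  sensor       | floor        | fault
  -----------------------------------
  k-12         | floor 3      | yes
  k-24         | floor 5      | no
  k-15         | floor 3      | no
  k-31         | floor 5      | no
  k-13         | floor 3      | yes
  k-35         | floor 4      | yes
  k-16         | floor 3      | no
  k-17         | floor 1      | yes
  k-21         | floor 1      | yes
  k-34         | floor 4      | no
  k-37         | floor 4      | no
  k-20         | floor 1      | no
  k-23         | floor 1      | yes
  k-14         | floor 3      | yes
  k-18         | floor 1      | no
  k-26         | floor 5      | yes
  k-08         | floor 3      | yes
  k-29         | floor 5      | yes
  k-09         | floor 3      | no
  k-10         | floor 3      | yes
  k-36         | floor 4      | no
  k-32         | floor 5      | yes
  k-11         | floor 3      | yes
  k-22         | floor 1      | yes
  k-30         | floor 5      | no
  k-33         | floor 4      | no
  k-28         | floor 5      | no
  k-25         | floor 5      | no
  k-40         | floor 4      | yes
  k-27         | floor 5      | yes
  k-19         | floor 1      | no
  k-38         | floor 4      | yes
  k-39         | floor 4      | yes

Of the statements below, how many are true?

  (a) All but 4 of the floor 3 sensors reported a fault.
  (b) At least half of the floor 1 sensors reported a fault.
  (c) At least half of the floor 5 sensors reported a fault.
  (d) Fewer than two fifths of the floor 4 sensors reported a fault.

(a) floor 3: |A| = 9, |A ∩ B| = 6; needs |A ∖ B| = 4 — false.
(b) floor 1: |A| = 7, |A ∩ B| = 4; needs |A ∩ B| ≥ |A ∖ B| — true.
(c) floor 5: |A| = 9, |A ∩ B| = 4; needs |A ∩ B| ≥ |A ∖ B| — false.
(d) floor 4: |A| = 8, |A ∩ B| = 4; needs |A ∩ B| / |A| < 2/5 — false.

1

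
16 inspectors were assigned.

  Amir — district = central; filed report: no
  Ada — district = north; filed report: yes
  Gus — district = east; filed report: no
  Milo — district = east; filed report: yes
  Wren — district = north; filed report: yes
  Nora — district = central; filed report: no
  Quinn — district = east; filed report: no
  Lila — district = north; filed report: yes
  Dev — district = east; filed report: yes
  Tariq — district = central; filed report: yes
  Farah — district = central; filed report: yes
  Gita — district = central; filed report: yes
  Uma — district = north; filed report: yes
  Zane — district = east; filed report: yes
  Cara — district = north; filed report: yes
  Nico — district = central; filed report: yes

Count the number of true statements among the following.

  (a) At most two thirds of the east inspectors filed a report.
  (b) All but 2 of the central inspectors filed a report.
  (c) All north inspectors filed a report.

3

(a) east: |A| = 5, |A ∩ B| = 3; needs |A ∩ B| / |A| ≤ 2/3 — true.
(b) central: |A| = 6, |A ∩ B| = 4; needs |A ∖ B| = 2 — true.
(c) north: |A| = 5, |A ∩ B| = 5; needs A ⊆ B, i.e. every element of A is in B (|A ∖ B| = 0) — true.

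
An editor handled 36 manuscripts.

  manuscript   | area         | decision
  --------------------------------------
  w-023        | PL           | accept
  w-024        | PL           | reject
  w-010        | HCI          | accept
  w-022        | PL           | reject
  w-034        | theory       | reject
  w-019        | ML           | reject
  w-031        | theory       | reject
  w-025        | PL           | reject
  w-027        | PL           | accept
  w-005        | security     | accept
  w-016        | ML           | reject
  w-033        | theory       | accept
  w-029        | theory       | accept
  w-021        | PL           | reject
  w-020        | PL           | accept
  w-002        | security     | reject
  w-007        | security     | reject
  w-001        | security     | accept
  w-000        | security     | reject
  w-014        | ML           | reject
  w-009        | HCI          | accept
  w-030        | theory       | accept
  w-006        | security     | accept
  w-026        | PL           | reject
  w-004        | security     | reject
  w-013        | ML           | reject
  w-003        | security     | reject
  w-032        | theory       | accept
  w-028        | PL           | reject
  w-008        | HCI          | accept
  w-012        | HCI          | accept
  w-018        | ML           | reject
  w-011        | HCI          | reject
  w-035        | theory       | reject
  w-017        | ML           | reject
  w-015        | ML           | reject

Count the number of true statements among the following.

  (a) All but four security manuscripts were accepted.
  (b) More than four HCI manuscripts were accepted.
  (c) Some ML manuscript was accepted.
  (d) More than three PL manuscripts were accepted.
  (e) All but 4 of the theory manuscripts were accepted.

0

(a) security: |A| = 8, |A ∩ B| = 3; needs |A ∖ B| = 4 — false.
(b) HCI: |A| = 5, |A ∩ B| = 4; needs |A ∩ B| > 4 — false.
(c) ML: |A| = 7, |A ∩ B| = 0; needs A ∩ B ≠ ∅ (|A ∩ B| ≥ 1) — false.
(d) PL: |A| = 9, |A ∩ B| = 3; needs |A ∩ B| > 3 — false.
(e) theory: |A| = 7, |A ∩ B| = 4; needs |A ∖ B| = 4 — false.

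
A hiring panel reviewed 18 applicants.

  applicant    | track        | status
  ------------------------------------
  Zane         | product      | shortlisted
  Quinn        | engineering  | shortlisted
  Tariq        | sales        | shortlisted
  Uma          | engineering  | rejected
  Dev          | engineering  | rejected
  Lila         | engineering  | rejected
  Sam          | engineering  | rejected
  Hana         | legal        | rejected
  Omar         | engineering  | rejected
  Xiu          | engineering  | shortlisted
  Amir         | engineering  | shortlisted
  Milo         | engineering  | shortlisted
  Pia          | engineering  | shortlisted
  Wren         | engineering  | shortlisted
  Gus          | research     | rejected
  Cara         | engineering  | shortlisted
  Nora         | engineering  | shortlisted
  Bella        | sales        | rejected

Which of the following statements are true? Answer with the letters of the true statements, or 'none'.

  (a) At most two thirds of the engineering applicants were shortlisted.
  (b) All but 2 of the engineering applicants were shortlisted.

(a)

|A| = 13, |A ∩ B| = 8, |A ∖ B| = 5.
(a) |A ∩ B| / |A| ≤ 2/3: holds.
(b) |A ∖ B| = 2: fails.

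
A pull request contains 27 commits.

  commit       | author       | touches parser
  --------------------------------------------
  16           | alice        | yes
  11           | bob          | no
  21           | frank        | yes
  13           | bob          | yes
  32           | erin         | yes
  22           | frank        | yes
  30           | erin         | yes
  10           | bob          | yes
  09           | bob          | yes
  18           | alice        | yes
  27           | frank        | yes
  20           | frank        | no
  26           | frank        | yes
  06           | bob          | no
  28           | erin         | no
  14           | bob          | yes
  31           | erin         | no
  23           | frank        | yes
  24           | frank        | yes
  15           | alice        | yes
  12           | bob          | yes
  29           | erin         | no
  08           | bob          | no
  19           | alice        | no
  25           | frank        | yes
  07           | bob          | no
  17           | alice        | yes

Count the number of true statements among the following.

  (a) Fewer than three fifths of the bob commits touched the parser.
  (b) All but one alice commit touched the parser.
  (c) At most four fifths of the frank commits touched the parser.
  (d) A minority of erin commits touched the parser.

(a) bob: |A| = 9, |A ∩ B| = 5; needs |A ∩ B| / |A| < 3/5 — true.
(b) alice: |A| = 5, |A ∩ B| = 4; needs |A ∖ B| = 1 — true.
(c) frank: |A| = 8, |A ∩ B| = 7; needs |A ∩ B| / |A| ≤ 4/5 — false.
(d) erin: |A| = 5, |A ∩ B| = 2; needs |A ∩ B| < |A ∖ B| — true.

3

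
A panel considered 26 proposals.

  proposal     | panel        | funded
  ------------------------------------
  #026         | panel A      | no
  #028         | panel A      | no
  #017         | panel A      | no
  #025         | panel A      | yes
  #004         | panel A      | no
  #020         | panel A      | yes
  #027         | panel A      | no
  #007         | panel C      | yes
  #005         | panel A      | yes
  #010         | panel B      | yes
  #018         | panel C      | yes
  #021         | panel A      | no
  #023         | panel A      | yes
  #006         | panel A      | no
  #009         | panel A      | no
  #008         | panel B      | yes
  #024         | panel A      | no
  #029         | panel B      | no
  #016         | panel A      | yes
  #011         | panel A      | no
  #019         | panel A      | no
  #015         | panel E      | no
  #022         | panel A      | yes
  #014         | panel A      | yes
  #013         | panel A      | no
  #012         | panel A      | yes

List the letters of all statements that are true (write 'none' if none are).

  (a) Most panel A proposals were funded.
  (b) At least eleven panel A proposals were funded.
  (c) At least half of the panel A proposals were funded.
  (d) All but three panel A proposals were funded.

|A| = 20, |A ∩ B| = 8, |A ∖ B| = 12.
(a) |A ∩ B| > |A ∖ B|: fails.
(b) |A ∩ B| ≥ 11: fails.
(c) |A ∩ B| ≥ |A ∖ B|: fails.
(d) |A ∖ B| = 3: fails.

none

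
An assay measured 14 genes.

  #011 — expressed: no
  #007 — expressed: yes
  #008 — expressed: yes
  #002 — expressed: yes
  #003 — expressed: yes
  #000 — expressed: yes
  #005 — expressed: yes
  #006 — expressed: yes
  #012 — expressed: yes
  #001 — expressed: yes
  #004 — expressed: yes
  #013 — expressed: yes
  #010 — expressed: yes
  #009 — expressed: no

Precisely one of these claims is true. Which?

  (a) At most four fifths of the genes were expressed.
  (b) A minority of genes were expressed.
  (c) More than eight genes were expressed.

(c)

|A| = 14, |A ∩ B| = 12, |A ∖ B| = 2.
(a) requires |A ∩ B| / |A| ≤ 4/5: false.
(b) requires |A ∩ B| < |A ∖ B|: false.
(c) requires |A ∩ B| > 8: true.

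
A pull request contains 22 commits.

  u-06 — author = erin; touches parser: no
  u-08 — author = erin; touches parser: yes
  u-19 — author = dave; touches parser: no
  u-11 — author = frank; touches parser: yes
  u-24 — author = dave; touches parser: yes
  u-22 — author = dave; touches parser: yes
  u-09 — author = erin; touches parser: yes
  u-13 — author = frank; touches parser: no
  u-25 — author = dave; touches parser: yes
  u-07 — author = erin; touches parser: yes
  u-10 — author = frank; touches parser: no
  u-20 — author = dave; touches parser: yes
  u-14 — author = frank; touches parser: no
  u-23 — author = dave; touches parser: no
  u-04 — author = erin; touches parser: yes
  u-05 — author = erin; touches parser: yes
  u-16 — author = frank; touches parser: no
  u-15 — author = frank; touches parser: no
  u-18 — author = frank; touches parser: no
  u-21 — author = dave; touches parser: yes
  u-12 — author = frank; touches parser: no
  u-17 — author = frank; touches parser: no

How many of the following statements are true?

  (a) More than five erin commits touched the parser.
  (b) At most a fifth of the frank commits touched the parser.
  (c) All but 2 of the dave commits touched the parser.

2

(a) erin: |A| = 6, |A ∩ B| = 5; needs |A ∩ B| > 5 — false.
(b) frank: |A| = 9, |A ∩ B| = 1; needs |A ∩ B| / |A| ≤ 1/5 — true.
(c) dave: |A| = 7, |A ∩ B| = 5; needs |A ∖ B| = 2 — true.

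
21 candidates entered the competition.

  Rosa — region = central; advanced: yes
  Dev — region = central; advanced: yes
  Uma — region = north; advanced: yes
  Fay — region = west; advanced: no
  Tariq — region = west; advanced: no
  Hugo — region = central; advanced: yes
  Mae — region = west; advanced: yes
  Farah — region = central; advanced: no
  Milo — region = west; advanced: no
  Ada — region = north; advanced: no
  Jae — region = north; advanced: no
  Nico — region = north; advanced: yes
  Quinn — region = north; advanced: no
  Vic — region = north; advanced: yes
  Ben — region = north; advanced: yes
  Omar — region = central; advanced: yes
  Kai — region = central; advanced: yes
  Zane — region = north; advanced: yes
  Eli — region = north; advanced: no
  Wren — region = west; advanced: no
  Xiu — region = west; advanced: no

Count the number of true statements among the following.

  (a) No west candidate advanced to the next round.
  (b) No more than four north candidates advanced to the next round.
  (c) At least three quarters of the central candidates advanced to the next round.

(a) west: |A| = 6, |A ∩ B| = 1; needs A ∩ B = ∅ (|A ∩ B| = 0) — false.
(b) north: |A| = 9, |A ∩ B| = 5; needs |A ∩ B| ≤ 4 — false.
(c) central: |A| = 6, |A ∩ B| = 5; needs |A ∩ B| / |A| ≥ 3/4 — true.

1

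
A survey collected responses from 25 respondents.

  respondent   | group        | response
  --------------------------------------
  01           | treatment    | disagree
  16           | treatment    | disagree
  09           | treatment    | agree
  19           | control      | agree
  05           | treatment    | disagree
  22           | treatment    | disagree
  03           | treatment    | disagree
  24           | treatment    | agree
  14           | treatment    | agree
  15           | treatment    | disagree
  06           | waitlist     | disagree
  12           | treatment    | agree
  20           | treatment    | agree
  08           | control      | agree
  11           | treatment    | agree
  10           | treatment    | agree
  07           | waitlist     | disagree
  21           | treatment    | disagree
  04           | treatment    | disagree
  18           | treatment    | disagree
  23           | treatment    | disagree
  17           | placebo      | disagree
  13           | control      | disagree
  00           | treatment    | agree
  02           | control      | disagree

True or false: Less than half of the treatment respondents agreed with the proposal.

True

'Less than half of the treatment respondents agreed with the proposal' holds iff |A ∩ B| < |A ∖ B|.
|A| = 18, |A ∩ B| = 8, |A ∖ B| = 10.
8 < 10, so the statement is true.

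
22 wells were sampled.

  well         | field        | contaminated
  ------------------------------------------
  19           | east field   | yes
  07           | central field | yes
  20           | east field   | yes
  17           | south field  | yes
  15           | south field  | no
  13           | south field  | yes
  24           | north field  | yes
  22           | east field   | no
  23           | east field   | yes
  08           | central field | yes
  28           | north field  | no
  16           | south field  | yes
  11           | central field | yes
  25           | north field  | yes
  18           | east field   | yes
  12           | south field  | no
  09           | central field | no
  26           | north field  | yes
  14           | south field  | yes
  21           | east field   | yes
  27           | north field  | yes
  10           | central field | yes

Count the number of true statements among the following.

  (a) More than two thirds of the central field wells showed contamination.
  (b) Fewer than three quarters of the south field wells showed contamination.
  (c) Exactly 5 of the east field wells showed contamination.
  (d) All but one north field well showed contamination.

4

(a) central field: |A| = 5, |A ∩ B| = 4; needs |A ∩ B| / |A| > 2/3 — true.
(b) south field: |A| = 6, |A ∩ B| = 4; needs |A ∩ B| / |A| < 3/4 — true.
(c) east field: |A| = 6, |A ∩ B| = 5; needs |A ∩ B| = 5 — true.
(d) north field: |A| = 5, |A ∩ B| = 4; needs |A ∖ B| = 1 — true.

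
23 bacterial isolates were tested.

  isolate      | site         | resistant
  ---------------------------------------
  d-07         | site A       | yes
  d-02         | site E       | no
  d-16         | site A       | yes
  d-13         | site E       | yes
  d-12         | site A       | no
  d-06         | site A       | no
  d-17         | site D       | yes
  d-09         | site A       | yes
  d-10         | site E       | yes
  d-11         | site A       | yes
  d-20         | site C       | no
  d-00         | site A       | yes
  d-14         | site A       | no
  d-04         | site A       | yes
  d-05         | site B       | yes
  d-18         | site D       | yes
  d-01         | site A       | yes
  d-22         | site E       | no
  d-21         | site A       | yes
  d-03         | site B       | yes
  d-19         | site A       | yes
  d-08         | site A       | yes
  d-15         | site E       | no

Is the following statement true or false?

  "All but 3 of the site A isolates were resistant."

Truth condition: |A ∖ B| = 3.
A (the restrictor) = {d-07, d-16, d-12, d-06, d-09, d-11, d-00, d-14, d-04, d-01, d-21, d-19, d-08}, |A| = 13.
A ∖ B = {d-12, d-06, d-14}, so |A ∖ B| = 3.
|A ∖ B| = 3, so the statement is true.

True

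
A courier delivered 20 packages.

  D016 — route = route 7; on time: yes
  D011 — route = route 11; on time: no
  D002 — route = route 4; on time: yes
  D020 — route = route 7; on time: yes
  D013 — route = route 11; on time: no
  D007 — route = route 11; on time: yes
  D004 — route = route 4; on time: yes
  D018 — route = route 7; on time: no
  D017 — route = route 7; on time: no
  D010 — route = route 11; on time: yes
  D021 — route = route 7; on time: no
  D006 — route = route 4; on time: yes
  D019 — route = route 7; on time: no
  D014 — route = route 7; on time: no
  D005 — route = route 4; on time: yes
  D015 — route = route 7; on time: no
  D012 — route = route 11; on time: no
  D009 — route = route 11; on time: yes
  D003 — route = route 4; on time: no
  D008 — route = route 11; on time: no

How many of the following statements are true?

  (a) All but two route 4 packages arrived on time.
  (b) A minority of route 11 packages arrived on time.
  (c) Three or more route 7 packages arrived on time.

1

(a) route 4: |A| = 5, |A ∩ B| = 4; needs |A ∖ B| = 2 — false.
(b) route 11: |A| = 7, |A ∩ B| = 3; needs |A ∩ B| < |A ∖ B| — true.
(c) route 7: |A| = 8, |A ∩ B| = 2; needs |A ∩ B| ≥ 3 — false.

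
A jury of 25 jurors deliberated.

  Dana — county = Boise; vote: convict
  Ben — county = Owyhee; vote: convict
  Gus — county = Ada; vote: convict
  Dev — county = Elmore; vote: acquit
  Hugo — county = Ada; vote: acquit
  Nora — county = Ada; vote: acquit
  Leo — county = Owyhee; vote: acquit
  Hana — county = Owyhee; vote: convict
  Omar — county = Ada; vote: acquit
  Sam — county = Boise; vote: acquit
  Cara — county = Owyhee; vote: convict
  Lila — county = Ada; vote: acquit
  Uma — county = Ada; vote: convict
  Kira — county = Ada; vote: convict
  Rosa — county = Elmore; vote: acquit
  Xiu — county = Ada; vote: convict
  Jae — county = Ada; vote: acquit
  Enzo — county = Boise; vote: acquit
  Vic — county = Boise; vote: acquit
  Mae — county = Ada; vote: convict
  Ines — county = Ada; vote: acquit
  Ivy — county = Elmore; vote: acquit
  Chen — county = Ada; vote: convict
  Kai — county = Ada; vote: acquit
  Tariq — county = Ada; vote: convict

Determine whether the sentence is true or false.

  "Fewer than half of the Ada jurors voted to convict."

'Fewer than half of the Ada jurors voted to convict' holds iff |A ∩ B| < |A ∖ B|.
A (the restrictor) = {Gus, Hugo, Nora, Omar, Lila, Uma, Kira, Xiu, Jae, Mae, Ines, Chen, Kai, Tariq}, |A| = 14.
A ∩ B = {Gus, Uma, Kira, Xiu, Mae, Chen, Tariq}, so |A ∩ B| = 7.
A ∖ B = {Hugo, Nora, Omar, Lila, Jae, Ines, Kai}, so |A ∖ B| = 7.
7 = 7, so the statement is false.

False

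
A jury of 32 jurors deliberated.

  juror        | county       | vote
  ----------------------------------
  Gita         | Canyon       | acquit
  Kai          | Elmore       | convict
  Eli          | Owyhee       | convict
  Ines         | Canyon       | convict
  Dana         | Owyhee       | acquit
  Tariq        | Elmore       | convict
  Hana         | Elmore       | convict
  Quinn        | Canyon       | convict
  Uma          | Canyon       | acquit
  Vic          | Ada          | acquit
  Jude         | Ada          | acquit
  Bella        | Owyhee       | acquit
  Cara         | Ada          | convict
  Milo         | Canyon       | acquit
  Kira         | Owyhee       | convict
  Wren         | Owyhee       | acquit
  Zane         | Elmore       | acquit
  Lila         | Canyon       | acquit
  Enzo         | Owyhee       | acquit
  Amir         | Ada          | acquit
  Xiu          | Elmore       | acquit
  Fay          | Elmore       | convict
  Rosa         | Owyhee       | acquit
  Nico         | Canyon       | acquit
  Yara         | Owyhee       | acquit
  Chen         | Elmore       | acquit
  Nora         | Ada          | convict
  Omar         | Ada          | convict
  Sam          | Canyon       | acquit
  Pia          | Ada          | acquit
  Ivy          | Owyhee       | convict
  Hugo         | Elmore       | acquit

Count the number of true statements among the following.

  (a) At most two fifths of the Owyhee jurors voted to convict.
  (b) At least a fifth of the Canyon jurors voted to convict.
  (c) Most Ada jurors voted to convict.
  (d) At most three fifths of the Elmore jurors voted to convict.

3

(a) Owyhee: |A| = 9, |A ∩ B| = 3; needs |A ∩ B| / |A| ≤ 2/5 — true.
(b) Canyon: |A| = 8, |A ∩ B| = 2; needs |A ∩ B| / |A| ≥ 1/5 — true.
(c) Ada: |A| = 7, |A ∩ B| = 3; needs |A ∩ B| > |A ∖ B| — false.
(d) Elmore: |A| = 8, |A ∩ B| = 4; needs |A ∩ B| / |A| ≤ 3/5 — true.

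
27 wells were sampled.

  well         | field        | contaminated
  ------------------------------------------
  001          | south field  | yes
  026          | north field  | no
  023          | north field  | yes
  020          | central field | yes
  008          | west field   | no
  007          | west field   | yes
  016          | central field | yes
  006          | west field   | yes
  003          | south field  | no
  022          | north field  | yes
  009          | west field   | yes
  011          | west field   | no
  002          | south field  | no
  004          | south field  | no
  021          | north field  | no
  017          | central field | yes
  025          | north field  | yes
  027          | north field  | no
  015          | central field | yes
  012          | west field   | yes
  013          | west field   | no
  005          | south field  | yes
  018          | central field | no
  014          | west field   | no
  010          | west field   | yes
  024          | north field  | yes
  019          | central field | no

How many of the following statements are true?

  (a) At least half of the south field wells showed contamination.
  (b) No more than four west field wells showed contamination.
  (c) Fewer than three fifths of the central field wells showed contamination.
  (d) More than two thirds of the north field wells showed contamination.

0

(a) south field: |A| = 5, |A ∩ B| = 2; needs |A ∩ B| ≥ |A ∖ B| — false.
(b) west field: |A| = 9, |A ∩ B| = 5; needs |A ∩ B| ≤ 4 — false.
(c) central field: |A| = 6, |A ∩ B| = 4; needs |A ∩ B| / |A| < 3/5 — false.
(d) north field: |A| = 7, |A ∩ B| = 4; needs |A ∩ B| / |A| > 2/3 — false.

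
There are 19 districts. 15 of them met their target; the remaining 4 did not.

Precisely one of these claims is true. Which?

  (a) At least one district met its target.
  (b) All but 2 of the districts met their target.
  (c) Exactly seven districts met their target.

(a)

|A| = 19, |A ∩ B| = 15, |A ∖ B| = 4.
(a) requires A ∩ B ≠ ∅ (|A ∩ B| ≥ 1): true.
(b) requires |A ∖ B| = 2: false.
(c) requires |A ∩ B| = 7: false.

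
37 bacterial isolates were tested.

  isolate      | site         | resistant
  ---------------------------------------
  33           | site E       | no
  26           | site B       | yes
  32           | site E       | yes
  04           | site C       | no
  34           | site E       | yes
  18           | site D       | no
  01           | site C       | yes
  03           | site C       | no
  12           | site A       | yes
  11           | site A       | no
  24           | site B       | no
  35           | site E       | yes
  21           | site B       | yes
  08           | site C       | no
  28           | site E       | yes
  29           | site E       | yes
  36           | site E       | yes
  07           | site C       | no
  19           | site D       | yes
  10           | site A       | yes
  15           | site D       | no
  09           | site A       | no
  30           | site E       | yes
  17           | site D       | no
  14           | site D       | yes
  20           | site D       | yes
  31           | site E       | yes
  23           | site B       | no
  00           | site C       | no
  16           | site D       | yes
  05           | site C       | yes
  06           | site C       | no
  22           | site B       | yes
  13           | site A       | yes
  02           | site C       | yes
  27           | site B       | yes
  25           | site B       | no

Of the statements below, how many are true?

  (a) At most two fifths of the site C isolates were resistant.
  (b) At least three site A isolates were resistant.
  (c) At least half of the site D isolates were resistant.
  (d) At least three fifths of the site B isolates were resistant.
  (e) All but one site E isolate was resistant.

(a) site C: |A| = 9, |A ∩ B| = 3; needs |A ∩ B| / |A| ≤ 2/5 — true.
(b) site A: |A| = 5, |A ∩ B| = 3; needs |A ∩ B| ≥ 3 — true.
(c) site D: |A| = 7, |A ∩ B| = 4; needs |A ∩ B| ≥ |A ∖ B| — true.
(d) site B: |A| = 7, |A ∩ B| = 4; needs |A ∩ B| / |A| ≥ 3/5 — false.
(e) site E: |A| = 9, |A ∩ B| = 8; needs |A ∖ B| = 1 — true.

4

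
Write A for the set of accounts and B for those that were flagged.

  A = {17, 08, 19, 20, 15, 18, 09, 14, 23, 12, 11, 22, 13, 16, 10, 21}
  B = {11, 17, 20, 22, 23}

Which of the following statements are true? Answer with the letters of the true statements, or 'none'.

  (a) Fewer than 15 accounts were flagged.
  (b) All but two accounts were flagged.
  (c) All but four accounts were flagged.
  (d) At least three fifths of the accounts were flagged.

(a)

|A| = 16, |A ∩ B| = 5, |A ∖ B| = 11.
(a) |A ∩ B| < 15: holds.
(b) |A ∖ B| = 2: fails.
(c) |A ∖ B| = 4: fails.
(d) |A ∩ B| / |A| ≥ 3/5: fails.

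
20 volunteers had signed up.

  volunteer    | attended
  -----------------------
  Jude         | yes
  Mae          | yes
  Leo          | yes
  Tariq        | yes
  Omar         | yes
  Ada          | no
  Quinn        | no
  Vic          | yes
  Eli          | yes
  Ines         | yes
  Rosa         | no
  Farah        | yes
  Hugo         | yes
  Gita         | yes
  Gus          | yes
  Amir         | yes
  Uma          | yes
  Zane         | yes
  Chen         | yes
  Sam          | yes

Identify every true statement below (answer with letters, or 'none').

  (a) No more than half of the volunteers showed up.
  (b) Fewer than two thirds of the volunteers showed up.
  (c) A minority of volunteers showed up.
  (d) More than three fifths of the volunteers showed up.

(d)

|A| = 20, |A ∩ B| = 17, |A ∖ B| = 3.
(a) |A ∩ B| ≤ |A ∖ B|: fails.
(b) |A ∩ B| / |A| < 2/3: fails.
(c) |A ∩ B| < |A ∖ B|: fails.
(d) |A ∩ B| / |A| > 3/5: holds.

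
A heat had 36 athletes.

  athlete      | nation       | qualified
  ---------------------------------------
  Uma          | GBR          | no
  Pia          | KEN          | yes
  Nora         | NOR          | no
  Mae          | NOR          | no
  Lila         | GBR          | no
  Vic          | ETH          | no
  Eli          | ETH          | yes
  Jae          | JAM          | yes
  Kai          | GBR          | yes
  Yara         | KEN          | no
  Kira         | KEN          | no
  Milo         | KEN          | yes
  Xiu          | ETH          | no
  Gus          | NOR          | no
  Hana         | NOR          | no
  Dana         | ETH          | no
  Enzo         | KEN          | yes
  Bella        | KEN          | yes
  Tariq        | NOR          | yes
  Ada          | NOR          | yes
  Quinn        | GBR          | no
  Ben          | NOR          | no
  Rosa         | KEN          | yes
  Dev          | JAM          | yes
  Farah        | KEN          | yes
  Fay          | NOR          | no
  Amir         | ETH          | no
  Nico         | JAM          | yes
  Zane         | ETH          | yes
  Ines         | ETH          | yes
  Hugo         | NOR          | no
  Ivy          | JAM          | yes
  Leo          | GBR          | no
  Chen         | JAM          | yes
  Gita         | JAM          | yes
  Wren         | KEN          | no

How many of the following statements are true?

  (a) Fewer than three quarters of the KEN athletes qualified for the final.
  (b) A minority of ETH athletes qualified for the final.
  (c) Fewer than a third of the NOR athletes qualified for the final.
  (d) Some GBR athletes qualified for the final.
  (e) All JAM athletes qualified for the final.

5

(a) KEN: |A| = 9, |A ∩ B| = 6; needs |A ∩ B| / |A| < 3/4 — true.
(b) ETH: |A| = 7, |A ∩ B| = 3; needs |A ∩ B| < |A ∖ B| — true.
(c) NOR: |A| = 9, |A ∩ B| = 2; needs |A ∩ B| / |A| < 1/3 — true.
(d) GBR: |A| = 5, |A ∩ B| = 1; needs A ∩ B ≠ ∅ (|A ∩ B| ≥ 1) — true.
(e) JAM: |A| = 6, |A ∩ B| = 6; needs A ⊆ B, i.e. every element of A is in B (|A ∖ B| = 0) — true.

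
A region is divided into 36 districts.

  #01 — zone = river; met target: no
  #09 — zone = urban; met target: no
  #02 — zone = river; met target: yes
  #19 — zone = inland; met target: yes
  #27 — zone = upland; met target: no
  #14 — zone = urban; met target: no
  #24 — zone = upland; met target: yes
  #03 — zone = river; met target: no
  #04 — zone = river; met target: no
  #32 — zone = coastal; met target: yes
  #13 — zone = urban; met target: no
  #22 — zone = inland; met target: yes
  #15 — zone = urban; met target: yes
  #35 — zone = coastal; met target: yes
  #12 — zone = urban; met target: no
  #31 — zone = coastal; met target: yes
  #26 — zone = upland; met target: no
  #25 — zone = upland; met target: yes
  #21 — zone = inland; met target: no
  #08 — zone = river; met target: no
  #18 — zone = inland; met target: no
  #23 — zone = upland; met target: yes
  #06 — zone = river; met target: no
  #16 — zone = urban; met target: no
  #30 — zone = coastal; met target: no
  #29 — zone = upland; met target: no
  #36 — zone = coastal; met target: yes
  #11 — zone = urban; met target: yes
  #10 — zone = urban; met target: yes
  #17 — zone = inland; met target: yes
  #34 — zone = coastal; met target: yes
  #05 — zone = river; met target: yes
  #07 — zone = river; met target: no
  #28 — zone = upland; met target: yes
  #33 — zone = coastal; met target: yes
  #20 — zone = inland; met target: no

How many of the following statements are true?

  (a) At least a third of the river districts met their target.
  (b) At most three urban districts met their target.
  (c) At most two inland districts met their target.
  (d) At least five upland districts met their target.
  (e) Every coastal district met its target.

1

(a) river: |A| = 8, |A ∩ B| = 2; needs |A ∩ B| / |A| ≥ 1/3 — false.
(b) urban: |A| = 8, |A ∩ B| = 3; needs |A ∩ B| ≤ 3 — true.
(c) inland: |A| = 6, |A ∩ B| = 3; needs |A ∩ B| ≤ 2 — false.
(d) upland: |A| = 7, |A ∩ B| = 4; needs |A ∩ B| ≥ 5 — false.
(e) coastal: |A| = 7, |A ∩ B| = 6; needs A ⊆ B, i.e. every element of A is in B (|A ∖ B| = 0) — false.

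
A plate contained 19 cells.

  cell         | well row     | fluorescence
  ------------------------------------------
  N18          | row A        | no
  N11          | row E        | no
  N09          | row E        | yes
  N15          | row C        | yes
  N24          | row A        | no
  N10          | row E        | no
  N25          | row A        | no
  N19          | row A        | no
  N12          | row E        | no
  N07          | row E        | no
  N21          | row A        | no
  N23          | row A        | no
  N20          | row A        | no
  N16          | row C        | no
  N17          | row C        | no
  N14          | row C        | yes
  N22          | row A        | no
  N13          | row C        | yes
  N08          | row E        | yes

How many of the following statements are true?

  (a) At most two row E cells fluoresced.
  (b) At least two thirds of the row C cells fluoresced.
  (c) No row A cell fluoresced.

2

(a) row E: |A| = 6, |A ∩ B| = 2; needs |A ∩ B| ≤ 2 — true.
(b) row C: |A| = 5, |A ∩ B| = 3; needs |A ∩ B| / |A| ≥ 2/3 — false.
(c) row A: |A| = 8, |A ∩ B| = 0; needs A ∩ B = ∅ (|A ∩ B| = 0) — true.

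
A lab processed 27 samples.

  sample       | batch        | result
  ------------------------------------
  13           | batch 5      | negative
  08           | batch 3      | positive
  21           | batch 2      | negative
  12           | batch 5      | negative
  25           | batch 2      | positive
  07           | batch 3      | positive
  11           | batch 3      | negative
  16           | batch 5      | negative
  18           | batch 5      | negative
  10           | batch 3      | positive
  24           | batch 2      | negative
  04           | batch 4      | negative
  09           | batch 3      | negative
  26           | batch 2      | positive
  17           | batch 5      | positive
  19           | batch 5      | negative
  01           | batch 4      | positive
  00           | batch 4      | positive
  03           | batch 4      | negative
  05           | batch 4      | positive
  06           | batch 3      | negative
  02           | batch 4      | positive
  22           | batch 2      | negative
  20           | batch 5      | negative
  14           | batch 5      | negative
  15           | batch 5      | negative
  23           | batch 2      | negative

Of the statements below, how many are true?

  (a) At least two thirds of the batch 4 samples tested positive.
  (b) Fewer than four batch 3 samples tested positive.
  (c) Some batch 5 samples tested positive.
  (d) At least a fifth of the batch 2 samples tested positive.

4

(a) batch 4: |A| = 6, |A ∩ B| = 4; needs |A ∩ B| / |A| ≥ 2/3 — true.
(b) batch 3: |A| = 6, |A ∩ B| = 3; needs |A ∩ B| < 4 — true.
(c) batch 5: |A| = 9, |A ∩ B| = 1; needs A ∩ B ≠ ∅ (|A ∩ B| ≥ 1) — true.
(d) batch 2: |A| = 6, |A ∩ B| = 2; needs |A ∩ B| / |A| ≥ 1/5 — true.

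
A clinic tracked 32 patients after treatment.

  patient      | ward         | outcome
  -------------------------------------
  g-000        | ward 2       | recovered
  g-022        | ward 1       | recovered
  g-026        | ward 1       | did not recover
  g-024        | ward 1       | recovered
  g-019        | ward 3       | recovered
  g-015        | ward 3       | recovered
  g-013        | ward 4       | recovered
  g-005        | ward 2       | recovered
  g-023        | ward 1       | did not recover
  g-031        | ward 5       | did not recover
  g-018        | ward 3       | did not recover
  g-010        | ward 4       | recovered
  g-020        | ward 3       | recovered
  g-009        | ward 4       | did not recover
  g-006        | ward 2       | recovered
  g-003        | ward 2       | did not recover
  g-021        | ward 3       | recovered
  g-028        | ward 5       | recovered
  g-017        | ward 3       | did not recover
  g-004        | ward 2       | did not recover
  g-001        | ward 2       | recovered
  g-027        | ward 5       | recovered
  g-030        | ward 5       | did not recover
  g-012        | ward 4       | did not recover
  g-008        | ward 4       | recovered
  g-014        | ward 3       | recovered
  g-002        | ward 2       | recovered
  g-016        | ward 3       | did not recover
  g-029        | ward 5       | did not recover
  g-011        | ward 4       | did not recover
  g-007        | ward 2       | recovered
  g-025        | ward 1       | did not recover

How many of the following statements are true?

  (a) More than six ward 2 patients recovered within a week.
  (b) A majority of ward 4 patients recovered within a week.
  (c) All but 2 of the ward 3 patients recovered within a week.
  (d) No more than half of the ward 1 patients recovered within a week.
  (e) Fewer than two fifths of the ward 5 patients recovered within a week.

1

(a) ward 2: |A| = 8, |A ∩ B| = 6; needs |A ∩ B| > 6 — false.
(b) ward 4: |A| = 6, |A ∩ B| = 3; needs |A ∩ B| > |A ∖ B| — false.
(c) ward 3: |A| = 8, |A ∩ B| = 5; needs |A ∖ B| = 2 — false.
(d) ward 1: |A| = 5, |A ∩ B| = 2; needs |A ∩ B| ≤ |A ∖ B| — true.
(e) ward 5: |A| = 5, |A ∩ B| = 2; needs |A ∩ B| / |A| < 2/5 — false.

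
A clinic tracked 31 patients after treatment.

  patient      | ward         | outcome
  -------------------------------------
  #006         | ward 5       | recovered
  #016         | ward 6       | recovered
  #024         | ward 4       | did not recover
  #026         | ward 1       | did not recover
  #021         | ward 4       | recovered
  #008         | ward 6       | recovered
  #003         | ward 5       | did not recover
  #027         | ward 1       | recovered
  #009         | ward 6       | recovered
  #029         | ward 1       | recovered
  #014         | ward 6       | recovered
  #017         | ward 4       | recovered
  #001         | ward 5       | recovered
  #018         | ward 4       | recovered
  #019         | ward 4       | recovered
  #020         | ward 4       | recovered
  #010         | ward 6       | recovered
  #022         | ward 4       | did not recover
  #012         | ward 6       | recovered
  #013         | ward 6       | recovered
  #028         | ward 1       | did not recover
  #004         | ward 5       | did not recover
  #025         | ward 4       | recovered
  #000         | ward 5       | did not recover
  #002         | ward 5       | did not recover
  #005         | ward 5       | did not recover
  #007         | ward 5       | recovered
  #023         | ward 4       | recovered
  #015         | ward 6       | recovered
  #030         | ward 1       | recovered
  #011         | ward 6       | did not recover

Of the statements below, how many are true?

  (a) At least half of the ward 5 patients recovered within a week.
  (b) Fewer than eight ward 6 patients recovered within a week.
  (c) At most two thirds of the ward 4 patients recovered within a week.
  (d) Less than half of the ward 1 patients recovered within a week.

(a) ward 5: |A| = 8, |A ∩ B| = 3; needs |A ∩ B| ≥ |A ∖ B| — false.
(b) ward 6: |A| = 9, |A ∩ B| = 8; needs |A ∩ B| < 8 — false.
(c) ward 4: |A| = 9, |A ∩ B| = 7; needs |A ∩ B| / |A| ≤ 2/3 — false.
(d) ward 1: |A| = 5, |A ∩ B| = 3; needs |A ∩ B| < |A ∖ B| — false.

0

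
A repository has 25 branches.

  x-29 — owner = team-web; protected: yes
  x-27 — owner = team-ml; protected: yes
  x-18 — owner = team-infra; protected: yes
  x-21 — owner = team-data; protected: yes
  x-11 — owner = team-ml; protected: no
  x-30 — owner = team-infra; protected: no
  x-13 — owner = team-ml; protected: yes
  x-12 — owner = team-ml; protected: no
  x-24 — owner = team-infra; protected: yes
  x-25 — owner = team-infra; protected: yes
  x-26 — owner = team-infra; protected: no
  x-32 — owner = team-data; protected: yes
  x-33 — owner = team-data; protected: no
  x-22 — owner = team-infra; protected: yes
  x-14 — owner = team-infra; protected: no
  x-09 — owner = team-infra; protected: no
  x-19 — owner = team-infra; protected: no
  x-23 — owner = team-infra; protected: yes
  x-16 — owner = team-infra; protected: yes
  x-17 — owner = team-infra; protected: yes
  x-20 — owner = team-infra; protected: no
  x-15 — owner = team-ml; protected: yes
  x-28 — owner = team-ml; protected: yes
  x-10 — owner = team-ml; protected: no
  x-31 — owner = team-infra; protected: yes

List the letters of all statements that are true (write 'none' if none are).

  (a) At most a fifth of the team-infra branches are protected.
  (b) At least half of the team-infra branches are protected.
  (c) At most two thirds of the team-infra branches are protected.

(b), (c)

|A| = 14, |A ∩ B| = 8, |A ∖ B| = 6.
(a) |A ∩ B| / |A| ≤ 1/5: fails.
(b) |A ∩ B| ≥ |A ∖ B|: holds.
(c) |A ∩ B| / |A| ≤ 2/3: holds.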